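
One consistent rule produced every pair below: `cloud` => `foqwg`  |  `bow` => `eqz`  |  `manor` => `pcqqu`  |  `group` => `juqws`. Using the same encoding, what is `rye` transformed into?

Vowels shift forward by 2 and consonants shift forward by 3.
For rye: r(cons)+3=u, y(cons)+3=b, e(vowel)+2=g.

ubg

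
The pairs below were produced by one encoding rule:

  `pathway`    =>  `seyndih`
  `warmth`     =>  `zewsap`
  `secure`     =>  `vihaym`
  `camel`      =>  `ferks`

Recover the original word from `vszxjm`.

In pathway: p→s is +3, a→e is +4, t→y is +5, h→n is +6 — the shift increases by 1 each position. The shift increases by 1 at each position, starting from +3: 3, 4, 5, ….
Undoing it on vszxjm: v−3=s, s−4=o, z−5=u, x−6=r, j−7=c, m−8=e.

source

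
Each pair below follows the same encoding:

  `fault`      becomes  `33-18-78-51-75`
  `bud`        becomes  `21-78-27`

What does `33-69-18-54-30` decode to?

frame

With a=1..z=26, the number is 3·pos + 15.
Decoding 33-69-18-54-30: 33→(33−15)÷3=6=f, 69→(69−15)÷3=18=r, 18→(18−15)÷3=1=a, 54→(54−15)÷3=13=m, 30→(30−15)÷3=5=e.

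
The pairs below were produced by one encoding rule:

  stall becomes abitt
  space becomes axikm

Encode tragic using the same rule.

Compare letters: s→a is +8, t→b is +8, a→i is +8 — a constant shift. It's a constant shift of +8 (ROT8).
Applying it to tragic: t+8=b, r+8=z, a+8=i, g+8=o, i+8=q, c+8=k.

bzioqk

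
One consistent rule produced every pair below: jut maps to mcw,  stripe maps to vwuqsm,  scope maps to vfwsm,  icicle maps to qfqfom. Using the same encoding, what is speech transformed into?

The shift depends on letter class: consonant j→m is +3, but vowel u→c is +8. The rule splits by letter class: vowels +8, consonants +3.
On speech: s(cons)+3=v, p(cons)+3=s, e(vowel)+8=m, e(vowel)+8=m, c(cons)+3=f, h(cons)+3=k.

vsmmfk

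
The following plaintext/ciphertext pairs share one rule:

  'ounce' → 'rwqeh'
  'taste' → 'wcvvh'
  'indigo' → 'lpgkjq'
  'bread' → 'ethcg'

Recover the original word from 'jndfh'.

Shifts by position in ounce: pos 0: o→r (+3), pos 1: u→w (+2), pos 2: n→q (+3), pos 3: c→e (+2) — repeating every 2. It's a Vigenère-style cipher with numeric key [3,2]: position i shifts by key[i mod 2].
Reversing it on jndfh: j−3=g, n−2=l, d−3=a, f−2=d, h−3=e.

glade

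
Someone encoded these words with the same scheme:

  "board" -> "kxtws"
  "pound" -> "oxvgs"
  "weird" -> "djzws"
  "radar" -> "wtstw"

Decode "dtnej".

b(1)→k(10) and o(14)→x(23) fit y≡17x+19 (mod 26); the inverse of 17 mod 26 is 23. Each letter's alphabet position (a=0..z=25) is mapped through 17·x+19 mod 26 — an affine cipher.
Reversing it on dtnej: d(3)→23·(3−19)≡22=w; t(19)→23·(19−19)≡0=a; n(13)→23·(13−19)≡18=s; e(4)→23·(4−19)≡19=t; j(9)→23·(9−19)≡4=e (all mod 26).

waste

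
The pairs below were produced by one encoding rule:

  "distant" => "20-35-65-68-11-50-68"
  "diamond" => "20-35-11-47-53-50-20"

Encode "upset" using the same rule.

71-56-65-23-68

Each letter becomes 3×(its alphabet position, a=1..z=26) + 8.
For upset: u=21→71, p=16→56, s=19→65, e=5→23, t=20→68.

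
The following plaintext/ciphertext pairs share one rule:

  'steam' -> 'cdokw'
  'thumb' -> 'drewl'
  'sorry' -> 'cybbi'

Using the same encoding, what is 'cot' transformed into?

myd

Compare letters: s→c is +10, t→d is +10, e→o is +10 — a constant shift. Each letter is shifted forward by 10 in the alphabet (a Caesar shift of +10).
For cot: c+10=m, o+10=y, t+10=d.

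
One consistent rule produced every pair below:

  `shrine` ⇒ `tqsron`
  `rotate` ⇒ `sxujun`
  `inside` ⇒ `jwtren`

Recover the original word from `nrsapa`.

mirror

Shifts by position in shrine: pos 0: s→t (+1), pos 1: h→q (+9), pos 2: r→s (+1), pos 3: i→r (+9) — repeating every 2. It's a Vigenère-style cipher with numeric key [1,9]: position i shifts by key[i mod 2].
Reversing it on nrsapa: n−1=m, r−9=i, s−1=r, a−9=r, p−1=o, a−9=r.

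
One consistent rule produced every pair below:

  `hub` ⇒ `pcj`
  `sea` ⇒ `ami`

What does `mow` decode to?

Compare letters: h→p is +8, u→c is +8, b→j is +8 — a constant shift. Every letter moves 8 places later in the alphabet, wrapping around z→a.
Undoing it on mow: m−8=e, o−8=g, w−8=o.

ego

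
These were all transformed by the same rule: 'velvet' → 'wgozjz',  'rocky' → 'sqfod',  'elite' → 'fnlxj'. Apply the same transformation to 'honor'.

iqqsw

In velvet: v→w is +1, e→g is +2, l→o is +3, v→z is +4 — the shift increases by 1 each position. Letter i (0-indexed) is shifted by i+1, so successive shifts are 1, 2, 3, ….
On honor: h+1=i, o+2=q, n+3=q, o+4=s, r+5=w.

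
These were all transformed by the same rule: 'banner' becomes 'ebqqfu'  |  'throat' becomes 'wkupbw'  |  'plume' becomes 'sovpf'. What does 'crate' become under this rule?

fubwf

The shift depends on letter class: consonant b→e is +3, but vowel a→b is +1. Vowels shift forward by 1 and consonants shift forward by 3.
On crate: c(cons)+3=f, r(cons)+3=u, a(vowel)+1=b, t(cons)+3=w, e(vowel)+1=f.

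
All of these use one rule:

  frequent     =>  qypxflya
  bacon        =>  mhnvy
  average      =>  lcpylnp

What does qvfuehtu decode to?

Shifts by position in frequent: pos 0: f→q (+11), pos 1: r→y (+7), pos 2: e→p (+11), pos 3: q→x (+7) — repeating every 2. A repeating key of period 2 is used — shifts +11, +7 over and over.
Decoding qvfuehtu: q−11=f, v−7=o, f−11=u, u−7=n, e−11=t, h−7=a, t−11=i, u−7=n.

fountain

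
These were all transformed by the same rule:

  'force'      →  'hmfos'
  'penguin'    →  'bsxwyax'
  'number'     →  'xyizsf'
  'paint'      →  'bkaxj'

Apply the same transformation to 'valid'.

f(5)→h(7) and o(14)→m(12) fit y≡15x+10 (mod 26); the inverse of 15 mod 26 is 7. Treating letters as 0–25, the rule is x ↦ 15x + 10 (mod 26).
For valid: v(21)→15·21+10≡13=n; a(0)→15·0+10≡10=k; l(11)→15·11+10≡19=t; i(8)→15·8+10≡0=a; d(3)→15·3+10≡3=d (all mod 26).

nktad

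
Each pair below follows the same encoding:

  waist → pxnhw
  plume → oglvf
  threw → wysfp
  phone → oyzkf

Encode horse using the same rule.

This is an affine cipher: with a=0,…,z=25, each position x becomes (15x+23) mod 26.
For horse: h(7)→15·7+23≡24=y; o(14)→15·14+23≡25=z; r(17)→15·17+23≡18=s; s(18)→15·18+23≡7=h; e(4)→15·4+23≡5=f (all mod 26).

yzshf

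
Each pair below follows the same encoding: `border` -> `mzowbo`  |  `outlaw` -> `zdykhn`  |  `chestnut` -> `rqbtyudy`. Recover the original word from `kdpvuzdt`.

Each letter's alphabet position (a=0..z=25) is mapped through 5·x+7 mod 26 — an affine cipher.
Reversing it on kdpvuzdt: k(10)→21·(10−7)≡11=l; d(3)→21·(3−7)≡20=u; p(15)→21·(15−7)≡12=m; v(21)→21·(21−7)≡8=i; u(20)→21·(20−7)≡13=n; z(25)→21·(25−7)≡14=o; d(3)→21·(3−7)≡20=u; t(19)→21·(19−7)≡18=s (all mod 26).

luminous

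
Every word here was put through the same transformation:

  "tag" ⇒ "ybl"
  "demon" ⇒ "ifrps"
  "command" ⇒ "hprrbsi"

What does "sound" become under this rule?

xpvsi

The shift depends on letter class: consonant t→y is +5, but vowel a→b is +1. Vowels shift forward by 1 and consonants shift forward by 5.
For sound: s(cons)+5=x, o(vowel)+1=p, u(vowel)+1=v, n(cons)+5=s, d(cons)+5=i.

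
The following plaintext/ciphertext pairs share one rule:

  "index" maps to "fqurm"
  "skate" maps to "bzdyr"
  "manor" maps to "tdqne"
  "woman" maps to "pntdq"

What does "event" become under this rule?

Treating letters as 0–25, the rule is x ↦ 23x + 3 (mod 26).
On event: e(4)→23·4+3≡17=r; v(21)→23·21+3≡18=s; e(4)→23·4+3≡17=r; n(13)→23·13+3≡16=q; t(19)→23·19+3≡24=y (all mod 26).

rsrqy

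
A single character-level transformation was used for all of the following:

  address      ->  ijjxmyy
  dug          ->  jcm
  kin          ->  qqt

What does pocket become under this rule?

The shift depends on letter class: consonant d→j is +6, but vowel a→i is +8. Vowels shift forward by 8 and consonants shift forward by 6.
For pocket: p(cons)+6=v, o(vowel)+8=w, c(cons)+6=i, k(cons)+6=q, e(vowel)+8=m, t(cons)+6=z.

vwiqmz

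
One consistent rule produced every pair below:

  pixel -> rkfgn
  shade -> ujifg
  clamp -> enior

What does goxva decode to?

empty

The shifts repeat in a cycle of length 3: positions 0,1,… shift by +2, +2, +8, then the pattern repeats.
Reversing it on goxva: g−2=e, o−2=m, x−8=p, v−2=t, a−2=y.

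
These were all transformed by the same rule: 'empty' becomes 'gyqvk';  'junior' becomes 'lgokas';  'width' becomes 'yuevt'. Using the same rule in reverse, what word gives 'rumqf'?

pilot

It's a Vigenère-style cipher with numeric key [2,12,1]: position i shifts by key[i mod 3].
Reversing it on rumqf: r−2=p, u−12=i, m−1=l, q−2=o, f−12=t.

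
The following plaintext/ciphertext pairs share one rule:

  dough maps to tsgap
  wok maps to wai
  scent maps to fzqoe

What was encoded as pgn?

The output letters match the input read backwards, each shifted +12: dough reversed is hguod. Read the word backwards and shift each letter +12.
Reversing it on pgn: shift back: p−12=d, g−12=u, n−12=b → dub; then reverse → bud.

bud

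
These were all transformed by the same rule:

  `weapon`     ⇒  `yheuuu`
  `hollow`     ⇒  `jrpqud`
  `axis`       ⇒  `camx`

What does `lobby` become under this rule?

nrfge

In weapon: w→y is +2, e→h is +3, a→e is +4, p→u is +5 — the shift increases by 1 each position. Each letter shifts forward by (position + 2), i.e. 2, 3, 4, … — the shift grows by one for each successive letter.
For lobby: l+2=n, o+3=r, b+4=f, b+5=g, y+6=e.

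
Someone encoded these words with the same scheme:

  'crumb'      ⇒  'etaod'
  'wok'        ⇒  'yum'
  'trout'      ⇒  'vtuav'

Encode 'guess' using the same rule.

The shift depends on letter class: consonant c→e is +2, but vowel u→a is +6. Vowels shift forward by 6 and consonants shift forward by 2.
Applying it to guess: g(cons)+2=i, u(vowel)+6=a, e(vowel)+6=k, s(cons)+2=u, s(cons)+2=u.

iakuu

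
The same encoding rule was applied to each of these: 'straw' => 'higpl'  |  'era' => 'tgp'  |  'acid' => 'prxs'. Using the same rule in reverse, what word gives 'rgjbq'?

Compare letters: s→h is +15, t→i is +15, r→g is +15 — a constant shift. Every letter moves 15 places later in the alphabet, wrapping around z→a.
Reversing it on rgjbq: r−15=c, g−15=r, j−15=u, b−15=m, q−15=b.

crumb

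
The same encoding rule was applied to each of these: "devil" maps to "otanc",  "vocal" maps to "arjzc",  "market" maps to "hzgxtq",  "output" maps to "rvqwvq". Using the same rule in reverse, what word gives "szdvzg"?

jaguar

d(3)→o(14) and e(4)→t(19) fit y≡5x+25 (mod 26); the inverse of 5 mod 26 is 21. Treating letters as 0–25, the rule is x ↦ 5x + 25 (mod 26).
Reversing it on szdvzg: s(18)→21·(18−25)≡9=j; z(25)→21·(25−25)≡0=a; d(3)→21·(3−25)≡6=g; v(21)→21·(21−25)≡20=u; z(25)→21·(25−25)≡0=a; g(6)→21·(6−25)≡17=r (all mod 26).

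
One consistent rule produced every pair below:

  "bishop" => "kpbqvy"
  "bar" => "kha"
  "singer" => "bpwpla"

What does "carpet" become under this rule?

lhaylc

The shift depends on letter class: consonant b→k is +9, but vowel i→p is +7. Vowels shift forward by 7 and consonants shift forward by 9.
Applying it to carpet: c(cons)+9=l, a(vowel)+7=h, r(cons)+9=a, p(cons)+9=y, e(vowel)+7=l, t(cons)+9=c.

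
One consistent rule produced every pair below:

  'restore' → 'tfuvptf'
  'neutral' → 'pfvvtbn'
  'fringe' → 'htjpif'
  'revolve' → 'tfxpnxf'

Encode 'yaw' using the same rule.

aby

The shift depends on letter class: consonant r→t is +2, but vowel e→f is +1. Vowels shift forward by 1 and consonants shift forward by 2.
Applying it to yaw: y(cons)+2=a, a(vowel)+1=b, w(cons)+2=y.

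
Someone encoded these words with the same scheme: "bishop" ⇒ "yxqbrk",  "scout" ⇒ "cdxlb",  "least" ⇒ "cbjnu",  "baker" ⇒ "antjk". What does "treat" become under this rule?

cjnac

The output letters match the input read backwards, each shifted +9: bishop reversed is pohsib. Read the word backwards and shift each letter +9.
For treat: reverse → taert; then shift: t+9=c, a+9=j, e+9=n, r+9=a, t+9=c.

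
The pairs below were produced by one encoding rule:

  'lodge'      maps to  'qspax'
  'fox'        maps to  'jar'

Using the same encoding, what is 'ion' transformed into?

zau

The output letters match the input read backwards, each shifted +12: lodge reversed is egdol. Two steps: reverse the string, then apply a Caesar shift of +12.
Applying it to ion: reverse → noi; then shift: n+12=z, o+12=a, i+12=u.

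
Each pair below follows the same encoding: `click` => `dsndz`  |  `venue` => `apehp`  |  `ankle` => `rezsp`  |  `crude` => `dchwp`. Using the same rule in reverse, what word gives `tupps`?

c(2)→d(3) and l(11)→s(18) fit y≡19x+17 (mod 26); the inverse of 19 mod 26 is 11. Treating letters as 0–25, the rule is x ↦ 19x + 17 (mod 26).
Undoing it on tupps: t(19)→11·(19−17)≡22=w; u(20)→11·(20−17)≡7=h; p(15)→11·(15−17)≡4=e; p(15)→11·(15−17)≡4=e; s(18)→11·(18−17)≡11=l (all mod 26).

wheel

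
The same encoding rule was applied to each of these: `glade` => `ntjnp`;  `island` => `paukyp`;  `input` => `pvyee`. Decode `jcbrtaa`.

In glade: g→n is +7, l→t is +8, a→j is +9, d→n is +10 — the shift increases by 1 each position. The shift increases by 1 at each position, starting from +7: 7, 8, 9, ….
Decoding jcbrtaa: j−7=c, c−8=u, b−9=s, r−10=h, t−11=i, a−12=o, a−13=n.

cushion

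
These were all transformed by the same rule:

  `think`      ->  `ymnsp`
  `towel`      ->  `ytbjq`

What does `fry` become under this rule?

Every letter moves 5 places later in the alphabet, wrapping around z→a.
Applying it to fry: f+5=k, r+5=w, y+5=d.

kwd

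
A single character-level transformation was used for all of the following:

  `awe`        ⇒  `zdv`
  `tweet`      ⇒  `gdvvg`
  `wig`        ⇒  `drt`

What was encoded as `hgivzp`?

Letters are reflected about the middle of the alphabet (position → 25−position): Atbash.
Undoing it on hgivzp: h↔s, g↔t, i↔r, v↔e, z↔a, p↔k.

streak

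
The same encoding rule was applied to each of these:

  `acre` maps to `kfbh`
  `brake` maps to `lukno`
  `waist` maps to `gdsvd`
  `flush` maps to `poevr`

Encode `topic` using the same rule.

drzlm

Shifts by position in acre: pos 0: a→k (+10), pos 1: c→f (+3), pos 2: r→b (+10), pos 3: e→h (+3) — repeating every 2. A repeating key of period 2 is used — shifts +10, +3 over and over.
For topic: t+10=d, o+3=r, p+10=z, i+3=l, c+10=m.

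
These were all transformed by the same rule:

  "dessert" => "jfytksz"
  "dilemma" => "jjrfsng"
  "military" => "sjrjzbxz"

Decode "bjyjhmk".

Shifts by position in dessert: pos 0: d→j (+6), pos 1: e→f (+1), pos 2: s→y (+6), pos 3: s→t (+1) — repeating every 2. A repeating key of period 2 is used — shifts +6, +1 over and over.
Decoding bjyjhmk: b−6=v, j−1=i, y−6=s, j−1=i, h−6=b, m−1=l, k−6=e.

visible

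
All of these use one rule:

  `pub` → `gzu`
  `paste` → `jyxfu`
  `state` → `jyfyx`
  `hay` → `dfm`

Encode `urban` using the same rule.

The output letters match the input read backwards, each shifted +5: pub reversed is bup. The word is reversed, then every letter is shifted forward by 5.
For urban: reverse → nabru; then shift: n+5=s, a+5=f, b+5=g, r+5=w, u+5=z.

sfgwz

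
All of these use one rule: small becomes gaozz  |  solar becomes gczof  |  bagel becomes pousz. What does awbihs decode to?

Compare letters: s→g is +14, m→a is +14, a→o is +14 — a constant shift. Each letter is shifted forward by 14 in the alphabet (a Caesar shift of +14).
Decoding awbihs: a−14=m, w−14=i, b−14=n, i−14=u, h−14=t, s−14=e.

minute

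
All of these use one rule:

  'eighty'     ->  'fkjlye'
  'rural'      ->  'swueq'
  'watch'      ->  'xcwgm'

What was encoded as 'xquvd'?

Each letter shifts forward by (position + 1), i.e. 1, 2, 3, … — the shift grows by one for each successive letter.
Reversing it on xquvd: x−1=w, q−2=o, u−3=r, v−4=r, d−5=y.

worry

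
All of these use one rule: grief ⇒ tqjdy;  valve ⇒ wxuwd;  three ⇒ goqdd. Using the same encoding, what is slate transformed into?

luxgd

g(6)→t(19) and r(17)→q(16) fit y≡21x+23 (mod 26); the inverse of 21 mod 26 is 5. This is an affine cipher: with a=0,…,z=25, each position x becomes (21x+23) mod 26.
Applying it to slate: s(18)→21·18+23≡11=l; l(11)→21·11+23≡20=u; a(0)→21·0+23≡23=x; t(19)→21·19+23≡6=g; e(4)→21·4+23≡3=d (all mod 26).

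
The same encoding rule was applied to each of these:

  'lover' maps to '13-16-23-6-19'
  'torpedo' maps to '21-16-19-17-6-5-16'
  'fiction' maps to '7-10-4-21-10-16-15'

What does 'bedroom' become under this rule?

3-6-5-19-16-16-14

l is letter #12 and maps to 13: an offset of 1. Letters become their 1-based position plus 1 (so a→2, b→3, …).
On bedroom: b=2→3, e=5→6, d=4→5, r=18→19, o=15→16, o=15→16, m=13→14.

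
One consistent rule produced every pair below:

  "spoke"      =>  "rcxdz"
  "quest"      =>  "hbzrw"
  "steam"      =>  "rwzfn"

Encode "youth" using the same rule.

vxbwo

s(18)→r(17) and p(15)→c(2) fit y≡5x+5 (mod 26); the inverse of 5 mod 26 is 21. Each letter's alphabet position (a=0..z=25) is mapped through 5·x+5 mod 26 — an affine cipher.
On youth: y(24)→5·24+5≡21=v; o(14)→5·14+5≡23=x; u(20)→5·20+5≡1=b; t(19)→5·19+5≡22=w; h(7)→5·7+5≡14=o (all mod 26).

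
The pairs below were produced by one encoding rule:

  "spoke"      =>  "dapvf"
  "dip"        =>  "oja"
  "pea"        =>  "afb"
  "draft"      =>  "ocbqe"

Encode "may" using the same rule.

The shift depends on letter class: consonant s→d is +11, but vowel o→p is +1. Two shifts are in play — +1 for a/e/i/o/u, +11 for every other letter.
On may: m(cons)+11=x, a(vowel)+1=b, y(cons)+11=j.

xbj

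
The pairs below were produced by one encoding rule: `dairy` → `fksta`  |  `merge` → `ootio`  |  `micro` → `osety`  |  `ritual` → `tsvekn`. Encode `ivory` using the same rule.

sxyta

Vowels shift forward by 10 and consonants shift forward by 2.
For ivory: i(vowel)+10=s, v(cons)+2=x, o(vowel)+10=y, r(cons)+2=t, y(cons)+2=a.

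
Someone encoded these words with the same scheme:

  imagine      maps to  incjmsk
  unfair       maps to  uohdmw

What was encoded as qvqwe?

In imagine: i→i is +0, m→n is +1, a→c is +2, g→j is +3 — the shift increases by 1 each position. Each letter shifts forward by its position index (0, 1, 2, …) — the shift grows by one for each successive letter.
Reversing it on qvqwe: q−0=q, v−1=u, q−2=o, w−3=t, e−4=a.

quota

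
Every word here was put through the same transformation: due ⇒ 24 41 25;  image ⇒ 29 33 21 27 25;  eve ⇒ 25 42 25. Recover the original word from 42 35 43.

The number is (letter's place in the alphabet, a=1) + 20.
Reversing it on 42 35 43: 42→(42−20)÷1=22=v, 35→(35−20)÷1=15=o, 43→(43−20)÷1=23=w.

vow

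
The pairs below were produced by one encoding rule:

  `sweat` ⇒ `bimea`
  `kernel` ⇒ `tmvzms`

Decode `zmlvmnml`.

defender

The word is reversed, then every letter is shifted forward by 8.
Undoing it on zmlvmnml: shift back: z−8=r, m−8=e, l−8=d, v−8=n, m−8=e, n−8=f, m−8=e, l−8=d → rednefed; then reverse → defender.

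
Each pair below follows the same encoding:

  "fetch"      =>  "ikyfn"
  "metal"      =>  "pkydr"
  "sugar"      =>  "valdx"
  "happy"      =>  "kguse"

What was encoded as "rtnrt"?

onion

Shifts by position in fetch: pos 0: f→i (+3), pos 1: e→k (+6), pos 2: t→y (+5), pos 3: c→f (+3), pos 4: h→n (+6) — repeating every 3. The shifts repeat in a cycle of length 3: positions 0,1,… shift by +3, +6, +5, then the pattern repeats.
Decoding rtnrt: r−3=o, t−6=n, n−5=i, r−3=o, t−6=n.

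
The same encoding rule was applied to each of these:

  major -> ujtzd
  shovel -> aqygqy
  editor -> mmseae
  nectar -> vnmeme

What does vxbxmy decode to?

Letter i (0-indexed) is shifted by i+8, so successive shifts are 8, 9, 10, ….
Reversing it on vxbxmy: v−8=n, x−9=o, b−10=r, x−11=m, m−12=a, y−13=l.

normal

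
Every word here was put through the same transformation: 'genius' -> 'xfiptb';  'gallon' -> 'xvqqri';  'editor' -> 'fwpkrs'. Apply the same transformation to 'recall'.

g(6)→x(23) and e(4)→f(5) fit y≡9x+21 (mod 26); the inverse of 9 mod 26 is 3. Treating letters as 0–25, the rule is x ↦ 9x + 21 (mod 26).
For recall: r(17)→9·17+21≡18=s; e(4)→9·4+21≡5=f; c(2)→9·2+21≡13=n; a(0)→9·0+21≡21=v; l(11)→9·11+21≡16=q; l(11)→9·11+21≡16=q (all mod 26).

sfnvqq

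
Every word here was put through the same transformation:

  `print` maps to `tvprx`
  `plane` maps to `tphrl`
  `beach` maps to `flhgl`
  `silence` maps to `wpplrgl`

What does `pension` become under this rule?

The shift depends on letter class: consonant p→t is +4, but vowel i→p is +7. Two shifts are in play — +7 for a/e/i/o/u, +4 for every other letter.
For pension: p(cons)+4=t, e(vowel)+7=l, n(cons)+4=r, s(cons)+4=w, i(vowel)+7=p, o(vowel)+7=v, n(cons)+4=r.

tlrwpvr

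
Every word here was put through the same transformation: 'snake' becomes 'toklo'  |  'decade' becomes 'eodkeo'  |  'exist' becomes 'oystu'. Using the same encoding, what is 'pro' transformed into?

The rule splits by letter class: vowels +10, consonants +1.
Applying it to pro: p(cons)+1=q, r(cons)+1=s, o(vowel)+10=y.

qsy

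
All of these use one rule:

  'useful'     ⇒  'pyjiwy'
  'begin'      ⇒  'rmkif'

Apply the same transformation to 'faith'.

Two steps: reverse the string, then apply a Caesar shift of +4.
Applying it to faith: reverse → htiaf; then shift: h+4=l, t+4=x, i+4=m, a+4=e, f+4=j.

lxmej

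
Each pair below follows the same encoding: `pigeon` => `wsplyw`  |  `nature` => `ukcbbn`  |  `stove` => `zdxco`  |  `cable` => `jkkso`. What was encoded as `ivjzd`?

Shifts by position in pigeon: pos 0: p→w (+7), pos 1: i→s (+10), pos 2: g→p (+9), pos 3: e→l (+7), pos 4: o→y (+10), pos 5: n→w (+9) — repeating every 3. The shifts repeat in a cycle of length 3: positions 0,1,… shift by +7, +10, +9, then the pattern repeats.
Decoding ivjzd: i−7=b, v−10=l, j−9=a, z−7=s, d−10=t.

blast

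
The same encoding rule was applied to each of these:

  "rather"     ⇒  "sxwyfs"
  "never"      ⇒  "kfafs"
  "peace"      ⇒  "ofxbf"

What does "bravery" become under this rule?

r(17)→s(18) and a(0)→x(23) fit y≡15x+23 (mod 26); the inverse of 15 mod 26 is 7. Each letter's alphabet position (a=0..z=25) is mapped through 15·x+23 mod 26 — an affine cipher.
On bravery: b(1)→15·1+23≡12=m; r(17)→15·17+23≡18=s; a(0)→15·0+23≡23=x; v(21)→15·21+23≡0=a; e(4)→15·4+23≡5=f; r(17)→15·17+23≡18=s; y(24)→15·24+23≡19=t (all mod 26).

msxafst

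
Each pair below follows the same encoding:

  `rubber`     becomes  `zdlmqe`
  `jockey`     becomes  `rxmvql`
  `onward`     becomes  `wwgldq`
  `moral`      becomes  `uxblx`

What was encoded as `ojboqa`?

garden

In rubber: r→z is +8, u→d is +9, b→l is +10, b→m is +11 — the shift increases by 1 each position. Each letter shifts forward by (position + 8), i.e. 8, 9, 10, … — the shift grows by one for each successive letter.
Decoding ojboqa: o−8=g, j−9=a, b−10=r, o−11=d, q−12=e, a−13=n.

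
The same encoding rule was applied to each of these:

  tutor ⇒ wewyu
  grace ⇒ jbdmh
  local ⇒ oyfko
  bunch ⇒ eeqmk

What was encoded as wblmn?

trick

Shifts by position in tutor: pos 0: t→w (+3), pos 1: u→e (+10), pos 2: t→w (+3), pos 3: o→y (+10) — repeating every 2. It's a Vigenère-style cipher with numeric key [3,10]: position i shifts by key[i mod 2].
Reversing it on wblmn: w−3=t, b−10=r, l−3=i, m−10=c, n−3=k.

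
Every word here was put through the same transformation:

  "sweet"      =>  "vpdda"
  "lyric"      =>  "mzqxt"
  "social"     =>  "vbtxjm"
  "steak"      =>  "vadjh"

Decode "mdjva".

least

Treating letters as 0–25, the rule is x ↦ 5x + 9 (mod 26).
Decoding mdjva: m(12)→21·(12−9)≡11=l; d(3)→21·(3−9)≡4=e; j(9)→21·(9−9)≡0=a; v(21)→21·(21−9)≡18=s; a(0)→21·(0−9)≡19=t (all mod 26).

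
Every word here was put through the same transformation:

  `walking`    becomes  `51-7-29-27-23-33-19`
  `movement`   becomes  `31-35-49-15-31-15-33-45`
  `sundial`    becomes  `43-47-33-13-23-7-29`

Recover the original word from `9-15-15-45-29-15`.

The formula is n = 2×(alphabet index, a=1) + 5.
Undoing it on 9-15-15-45-29-15: 9→(9−5)÷2=2=b, 15→(15−5)÷2=5=e, 15→(15−5)÷2=5=e, 45→(45−5)÷2=20=t, 29→(29−5)÷2=12=l, 15→(15−5)÷2=5=e.

beetle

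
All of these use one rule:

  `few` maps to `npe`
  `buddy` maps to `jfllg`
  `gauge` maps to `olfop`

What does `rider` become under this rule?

ztlpz

The shift depends on letter class: consonant f→n is +8, but vowel e→p is +11. The rule splits by letter class: vowels +11, consonants +8.
Applying it to rider: r(cons)+8=z, i(vowel)+11=t, d(cons)+8=l, e(vowel)+11=p, r(cons)+8=z.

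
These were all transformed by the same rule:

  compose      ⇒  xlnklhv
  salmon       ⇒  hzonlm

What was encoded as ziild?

arrow

Letters are reflected about the middle of the alphabet (position → 25−position): Atbash.
Undoing it on ziild: z↔a, i↔r, i↔r, l↔o, d↔w.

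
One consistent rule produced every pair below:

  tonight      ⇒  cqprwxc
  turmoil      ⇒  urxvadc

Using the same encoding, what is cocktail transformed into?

The output letters match the input read backwards, each shifted +9: tonight reversed is thginot. Read the word backwards and shift each letter +9.
Applying it to cocktail: reverse → liatkcoc; then shift: l+9=u, i+9=r, a+9=j, t+9=c, k+9=t, c+9=l, o+9=x, c+9=l.

urjctlxl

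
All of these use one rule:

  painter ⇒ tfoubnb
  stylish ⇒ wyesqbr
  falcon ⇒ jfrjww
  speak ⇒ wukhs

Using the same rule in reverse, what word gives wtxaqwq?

sorting

In painter: p→t is +4, a→f is +5, i→o is +6, n→u is +7 — the shift increases by 1 each position. The shift increases by 1 at each position, starting from +4: 4, 5, 6, ….
Decoding wtxaqwq: w−4=s, t−5=o, x−6=r, a−7=t, q−8=i, w−9=n, q−10=g.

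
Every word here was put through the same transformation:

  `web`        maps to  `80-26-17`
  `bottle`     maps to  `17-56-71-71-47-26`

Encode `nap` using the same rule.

53-14-59

w(#23)→80 and e(#5)→26: differences scale by 3, so n = 3·pos + 11. With a=1..z=26, the number is 3·pos + 11.
Applying it to nap: n=14→53, a=1→14, p=16→59.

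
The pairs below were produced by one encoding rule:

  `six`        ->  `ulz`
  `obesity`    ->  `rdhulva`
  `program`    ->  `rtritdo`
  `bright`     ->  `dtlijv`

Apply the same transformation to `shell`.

The rule splits by letter class: vowels +3, consonants +2.
For shell: s(cons)+2=u, h(cons)+2=j, e(vowel)+3=h, l(cons)+2=n, l(cons)+2=n.

ujhnn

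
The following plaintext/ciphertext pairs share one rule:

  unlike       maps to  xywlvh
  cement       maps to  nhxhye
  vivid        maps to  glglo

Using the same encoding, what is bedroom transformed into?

The shift depends on letter class: consonant n→y is +11, but vowel u→x is +3. Vowels shift forward by 3 and consonants shift forward by 11.
On bedroom: b(cons)+11=m, e(vowel)+3=h, d(cons)+11=o, r(cons)+11=c, o(vowel)+3=r, o(vowel)+3=r, m(cons)+11=x.

mhocrrx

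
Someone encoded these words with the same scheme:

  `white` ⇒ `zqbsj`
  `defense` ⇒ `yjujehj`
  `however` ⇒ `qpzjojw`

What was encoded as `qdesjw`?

hunter

w(22)→z(25) and h(7)→q(16) fit y≡11x+17 (mod 26); the inverse of 11 mod 26 is 19. Treating letters as 0–25, the rule is x ↦ 11x + 17 (mod 26).
Reversing it on qdesjw: q(16)→19·(16−17)≡7=h; d(3)→19·(3−17)≡20=u; e(4)→19·(4−17)≡13=n; s(18)→19·(18−17)≡19=t; j(9)→19·(9−17)≡4=e; w(22)→19·(22−17)≡17=r (all mod 26).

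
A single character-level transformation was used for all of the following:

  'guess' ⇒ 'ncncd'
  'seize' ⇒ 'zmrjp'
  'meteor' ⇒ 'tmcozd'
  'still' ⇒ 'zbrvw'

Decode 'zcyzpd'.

supper

In guess: g→n is +7, u→c is +8, e→n is +9, s→c is +10 — the shift increases by 1 each position. Letter i (0-indexed) is shifted by i+7, so successive shifts are 7, 8, 9, ….
Decoding zcyzpd: z−7=s, c−8=u, y−9=p, z−10=p, p−11=e, d−12=r.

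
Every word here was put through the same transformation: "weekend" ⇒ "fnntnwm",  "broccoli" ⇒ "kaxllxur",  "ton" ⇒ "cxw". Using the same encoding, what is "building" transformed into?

kdrumrwp

Compare letters: w→f is +9, e→n is +9, e→n is +9 — a constant shift. Every letter moves 9 places later in the alphabet, wrapping around z→a.
On building: b+9=k, u+9=d, i+9=r, l+9=u, d+9=m, i+9=r, n+9=w, g+9=p.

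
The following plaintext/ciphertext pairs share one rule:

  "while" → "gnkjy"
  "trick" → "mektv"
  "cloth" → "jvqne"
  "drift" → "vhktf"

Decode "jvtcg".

The output letters match the input read backwards, each shifted +2: while reversed is elihw. Read the word backwards and shift each letter +2.
Reversing it on jvtcg: shift back: j−2=h, v−2=t, t−2=r, c−2=a, g−2=e → htrae; then reverse → earth.

earth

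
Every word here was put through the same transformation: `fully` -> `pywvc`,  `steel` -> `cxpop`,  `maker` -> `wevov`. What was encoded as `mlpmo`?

check

Shifts by position in fully: pos 0: f→p (+10), pos 1: u→y (+4), pos 2: l→w (+11), pos 3: l→v (+10), pos 4: y→c (+4) — repeating every 3. It's a Vigenère-style cipher with numeric key [10,4,11]: position i shifts by key[i mod 3].
Undoing it on mlpmo: m−10=c, l−4=h, p−11=e, m−10=c, o−4=k.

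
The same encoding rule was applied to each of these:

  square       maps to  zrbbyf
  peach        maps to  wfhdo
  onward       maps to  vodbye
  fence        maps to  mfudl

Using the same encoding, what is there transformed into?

ailsl

Shifts by position in square: pos 0: s→z (+7), pos 1: q→r (+1), pos 2: u→b (+7), pos 3: a→b (+1) — repeating every 2. The shifts repeat in a cycle of length 2: positions 0,1,… shift by +7, +1, then the pattern repeats.
Applying it to there: t+7=a, h+1=i, e+7=l, r+1=s, e+7=l.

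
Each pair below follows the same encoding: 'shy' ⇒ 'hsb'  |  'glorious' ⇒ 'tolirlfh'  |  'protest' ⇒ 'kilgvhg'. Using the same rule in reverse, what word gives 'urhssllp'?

fishhook

Each pair mirrors across the alphabet (s↔h, h↔s, y↔b): positions sum to 25. Each letter is replaced by its mirror in the alphabet: a↔z, b↔y, c↔x, and so on (the Atbash cipher).
Undoing it on urhssllp: u↔f, r↔i, h↔s, s↔h, s↔h, l↔o, l↔o, p↔k.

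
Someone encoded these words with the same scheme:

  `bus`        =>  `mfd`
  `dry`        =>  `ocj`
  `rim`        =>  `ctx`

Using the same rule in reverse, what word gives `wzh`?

low

It's a constant shift of +11 (ROT11).
Reversing it on wzh: w−11=l, z−11=o, h−11=w.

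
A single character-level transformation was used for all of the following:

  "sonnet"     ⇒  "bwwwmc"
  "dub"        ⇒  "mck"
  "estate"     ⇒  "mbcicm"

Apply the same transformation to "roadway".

awimfih

The shift depends on letter class: consonant s→b is +9, but vowel o→w is +8. Two shifts are in play — +8 for a/e/i/o/u, +9 for every other letter.
Applying it to roadway: r(cons)+9=a, o(vowel)+8=w, a(vowel)+8=i, d(cons)+9=m, w(cons)+9=f, a(vowel)+8=i, y(cons)+9=h.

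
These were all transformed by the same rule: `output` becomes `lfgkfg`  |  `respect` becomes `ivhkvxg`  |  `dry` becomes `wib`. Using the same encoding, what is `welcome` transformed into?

dvoxlnv

Each pair mirrors across the alphabet (o↔l, u↔f, t↔g): positions sum to 25. Letters are reflected about the middle of the alphabet (position → 25−position): Atbash.
On welcome: w↔d, e↔v, l↔o, c↔x, o↔l, m↔n, e↔v.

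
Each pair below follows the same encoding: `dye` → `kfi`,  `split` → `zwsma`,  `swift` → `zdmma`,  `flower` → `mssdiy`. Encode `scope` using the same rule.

zjswi

The shift depends on letter class: consonant d→k is +7, but vowel e→i is +4. Vowels shift forward by 4 and consonants shift forward by 7.
Applying it to scope: s(cons)+7=z, c(cons)+7=j, o(vowel)+4=s, p(cons)+7=w, e(vowel)+4=i.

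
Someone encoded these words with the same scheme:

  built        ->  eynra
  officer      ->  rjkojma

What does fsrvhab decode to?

In built: b→e is +3, u→y is +4, i→n is +5, l→r is +6 — the shift increases by 1 each position. The shift increases by 1 at each position, starting from +3: 3, 4, 5, ….
Reversing it on fsrvhab: f−3=c, s−4=o, r−5=m, v−6=p, h−7=a, a−8=s, b−9=s.

compass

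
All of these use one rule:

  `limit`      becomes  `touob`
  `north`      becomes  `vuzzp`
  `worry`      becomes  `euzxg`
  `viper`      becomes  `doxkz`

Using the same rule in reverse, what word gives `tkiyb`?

least

Shifts by position in limit: pos 0: l→t (+8), pos 1: i→o (+6), pos 2: m→u (+8), pos 3: i→o (+6) — repeating every 2. A repeating key of period 2 is used — shifts +8, +6 over and over.
Undoing it on tkiyb: t−8=l, k−6=e, i−8=a, y−6=s, b−8=t.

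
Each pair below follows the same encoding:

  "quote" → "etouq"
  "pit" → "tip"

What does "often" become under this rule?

It's just the letters in reverse order.
For often: reverse → netfo.

netfo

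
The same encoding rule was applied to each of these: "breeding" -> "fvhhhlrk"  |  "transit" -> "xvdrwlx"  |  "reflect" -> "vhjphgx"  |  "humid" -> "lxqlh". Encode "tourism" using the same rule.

xrxvlwq

The shift depends on letter class: consonant b→f is +4, but vowel e→h is +3. Vowels shift forward by 3 and consonants shift forward by 4.
Applying it to tourism: t(cons)+4=x, o(vowel)+3=r, u(vowel)+3=x, r(cons)+4=v, i(vowel)+3=l, s(cons)+4=w, m(cons)+4=q.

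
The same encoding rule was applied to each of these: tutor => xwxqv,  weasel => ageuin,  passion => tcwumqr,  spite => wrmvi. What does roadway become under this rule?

vqefacc

Shifts by position in tutor: pos 0: t→x (+4), pos 1: u→w (+2), pos 2: t→x (+4), pos 3: o→q (+2) — repeating every 2. It's a Vigenère-style cipher with numeric key [4,2]: position i shifts by key[i mod 2].
On roadway: r+4=v, o+2=q, a+4=e, d+2=f, w+4=a, a+2=c, y+4=c.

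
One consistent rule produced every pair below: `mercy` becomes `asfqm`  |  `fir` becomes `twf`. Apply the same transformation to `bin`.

pwb

Every letter moves 14 places later in the alphabet, wrapping around z→a.
For bin: b+14=p, i+14=w, n+14=b.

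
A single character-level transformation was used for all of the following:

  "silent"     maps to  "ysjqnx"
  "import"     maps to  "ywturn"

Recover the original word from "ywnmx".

The output letters match the input read backwards, each shifted +5: silent reversed is tnelis. Read the word backwards and shift each letter +5.
Decoding ywnmx: shift back: y−5=t, w−5=r, n−5=i, m−5=h, x−5=s → trihs; then reverse → shirt.

shirt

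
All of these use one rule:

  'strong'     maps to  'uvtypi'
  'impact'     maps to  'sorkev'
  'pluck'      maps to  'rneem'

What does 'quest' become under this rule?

seouv

Two shifts are in play — +10 for a/e/i/o/u, +2 for every other letter.
Applying it to quest: q(cons)+2=s, u(vowel)+10=e, e(vowel)+10=o, s(cons)+2=u, t(cons)+2=v.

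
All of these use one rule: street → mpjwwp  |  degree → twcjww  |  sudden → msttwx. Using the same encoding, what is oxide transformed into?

abitw

This is an affine cipher: with a=0,…,z=25, each position x becomes (3x+10) mod 26.
For oxide: o(14)→3·14+10≡0=a; x(23)→3·23+10≡1=b; i(8)→3·8+10≡8=i; d(3)→3·3+10≡19=t; e(4)→3·4+10≡22=w (all mod 26).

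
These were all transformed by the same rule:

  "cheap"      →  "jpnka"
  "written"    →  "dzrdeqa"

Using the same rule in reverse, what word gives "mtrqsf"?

flight

Each letter shifts forward by (position + 7), i.e. 7, 8, 9, … — the shift grows by one for each successive letter.
Undoing it on mtrqsf: m−7=f, t−8=l, r−9=i, q−10=g, s−11=h, f−12=t.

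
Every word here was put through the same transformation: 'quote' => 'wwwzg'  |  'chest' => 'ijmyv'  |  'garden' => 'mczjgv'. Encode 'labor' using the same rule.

rcjut

A repeating key of period 3 is used — shifts +6, +2, +8 over and over.
For labor: l+6=r, a+2=c, b+8=j, o+6=u, r+2=t.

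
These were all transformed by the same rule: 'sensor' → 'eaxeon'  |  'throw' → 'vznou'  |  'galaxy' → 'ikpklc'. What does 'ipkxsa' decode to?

glance

s(18)→e(4) and e(4)→a(0) fit y≡17x+10 (mod 26); the inverse of 17 mod 26 is 23. Treating letters as 0–25, the rule is x ↦ 17x + 10 (mod 26).
Reversing it on ipkxsa: i(8)→23·(8−10)≡6=g; p(15)→23·(15−10)≡11=l; k(10)→23·(10−10)≡0=a; x(23)→23·(23−10)≡13=n; s(18)→23·(18−10)≡2=c; a(0)→23·(0−10)≡4=e (all mod 26).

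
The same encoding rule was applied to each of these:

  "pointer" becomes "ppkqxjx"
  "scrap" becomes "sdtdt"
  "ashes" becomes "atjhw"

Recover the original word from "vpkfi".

voice

In pointer: p→p is +0, o→p is +1, i→k is +2, n→q is +3 — the shift increases by 1 each position. Each letter shifts forward by its position index (0, 1, 2, …) — the shift grows by one for each successive letter.
Decoding vpkfi: v−0=v, p−1=o, k−2=i, f−3=c, i−4=e.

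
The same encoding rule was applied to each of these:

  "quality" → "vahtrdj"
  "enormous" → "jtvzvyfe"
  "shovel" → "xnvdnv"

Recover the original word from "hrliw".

The shift increases by 1 at each position, starting from +5: 5, 6, 7, ….
Reversing it on hrliw: h−5=c, r−6=l, l−7=e, i−8=a, w−9=n.

clean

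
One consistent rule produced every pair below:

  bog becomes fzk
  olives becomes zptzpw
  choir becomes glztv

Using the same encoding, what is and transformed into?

The shift depends on letter class: consonant b→f is +4, but vowel o→z is +11. Two shifts are in play — +11 for a/e/i/o/u, +4 for every other letter.
On and: a(vowel)+11=l, n(cons)+4=r, d(cons)+4=h.

lrh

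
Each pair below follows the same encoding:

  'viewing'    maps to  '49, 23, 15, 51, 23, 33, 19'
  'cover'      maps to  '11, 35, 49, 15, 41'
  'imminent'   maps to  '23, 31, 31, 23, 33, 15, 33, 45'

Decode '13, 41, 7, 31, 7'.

drama

v(#22)→49 and i(#9)→23: differences scale by 2, so n = 2·pos + 5. With a=1..z=26, the number is 2·pos + 5.
Reversing it on 13, 41, 7, 31, 7: 13→(13−5)÷2=4=d, 41→(41−5)÷2=18=r, 7→(7−5)÷2=1=a, 31→(31−5)÷2=13=m, 7→(7−5)÷2=1=a.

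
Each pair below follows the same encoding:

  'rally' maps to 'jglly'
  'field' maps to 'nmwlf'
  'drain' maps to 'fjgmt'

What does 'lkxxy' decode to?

r(17)→j(9) and a(0)→g(6) fit y≡17x+6 (mod 26); the inverse of 17 mod 26 is 23. Treating letters as 0–25, the rule is x ↦ 17x + 6 (mod 26).
Decoding lkxxy: l(11)→23·(11−6)≡11=l; k(10)→23·(10−6)≡14=o; x(23)→23·(23−6)≡1=b; x(23)→23·(23−6)≡1=b; y(24)→23·(24−6)≡24=y (all mod 26).

lobby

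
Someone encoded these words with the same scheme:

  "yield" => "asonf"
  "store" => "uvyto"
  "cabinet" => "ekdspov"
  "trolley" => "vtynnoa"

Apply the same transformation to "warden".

yktfop

The shift depends on letter class: consonant y→a is +2, but vowel i→s is +10. Two shifts are in play — +10 for a/e/i/o/u, +2 for every other letter.
For warden: w(cons)+2=y, a(vowel)+10=k, r(cons)+2=t, d(cons)+2=f, e(vowel)+10=o, n(cons)+2=p.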